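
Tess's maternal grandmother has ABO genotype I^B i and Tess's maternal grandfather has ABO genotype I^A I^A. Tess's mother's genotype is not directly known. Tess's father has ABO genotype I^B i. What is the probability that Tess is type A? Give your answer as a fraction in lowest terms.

1/4

Tess's mother's ABO genotype from I^B i × I^A I^A: 1/2 I^A I^B, 1/2 I^A i.
Crossing each possibility with the father I^B i and summing P(type A): 1/2·1/4 + 1/2·1/4 = 1/4.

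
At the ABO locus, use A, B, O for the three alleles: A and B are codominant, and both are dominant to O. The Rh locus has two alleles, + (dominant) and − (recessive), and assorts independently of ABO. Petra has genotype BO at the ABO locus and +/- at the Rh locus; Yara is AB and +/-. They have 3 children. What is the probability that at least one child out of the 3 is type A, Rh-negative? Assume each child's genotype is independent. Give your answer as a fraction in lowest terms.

ABO cross BO × AB → 1/4 A, 1/2 B, 1/4 AB.
Rh cross +/- × +/- → 3/4 Rh+, 1/4 Rh-; so P(type A, Rh-negative) = 1/4 × 1/4 = 1/16 per child.
P(none) = (15/16)^3 = 3375/4096; P(at least one) = 1 − 3375/4096 = 721/4096.

721/4096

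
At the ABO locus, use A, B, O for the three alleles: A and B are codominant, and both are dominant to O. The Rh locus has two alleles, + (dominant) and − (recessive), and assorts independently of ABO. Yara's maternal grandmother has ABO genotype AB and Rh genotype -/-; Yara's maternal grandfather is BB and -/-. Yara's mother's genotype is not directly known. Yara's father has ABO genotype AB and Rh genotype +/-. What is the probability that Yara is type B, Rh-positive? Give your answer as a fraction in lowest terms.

Yara's mother's ABO genotype from AB × BB: 1/2 AB, 1/2 BB.
Crossing each possibility with the father AB and summing P(type B): 1/2·1/4 + 1/2·1/2 = 3/8.
Similarly for Rh via the mother's Rh distribution: P(Rh+) = 1/2.
Independent loci: 3/8 × 1/2 = 3/16.

3/16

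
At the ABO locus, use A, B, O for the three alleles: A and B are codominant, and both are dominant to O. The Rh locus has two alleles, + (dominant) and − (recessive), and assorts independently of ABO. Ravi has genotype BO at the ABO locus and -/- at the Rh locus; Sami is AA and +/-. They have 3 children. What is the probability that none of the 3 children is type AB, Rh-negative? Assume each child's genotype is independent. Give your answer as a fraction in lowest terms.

ABO cross BO × AA → 1/2 A, 1/2 AB.
Rh cross -/- × +/- → 1/2 Rh+, 1/2 Rh-; so P(type AB, Rh-negative) = 1/2 × 1/2 = 1/4 per child.
P(not type AB, Rh-negative) = 3/4 for one child; (3/4)^3 = 27/64.

27/64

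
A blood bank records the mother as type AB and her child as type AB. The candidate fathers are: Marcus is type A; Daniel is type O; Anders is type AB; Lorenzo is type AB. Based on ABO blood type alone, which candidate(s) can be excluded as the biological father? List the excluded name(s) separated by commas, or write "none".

Daniel

A candidate is excluded only if no genotype consistent with his phenotype could produce a type AB child with a type AB mother.
Daniel (type O): no genotype consistent with that phenotype can produce a type-AB child with a type-AB mother.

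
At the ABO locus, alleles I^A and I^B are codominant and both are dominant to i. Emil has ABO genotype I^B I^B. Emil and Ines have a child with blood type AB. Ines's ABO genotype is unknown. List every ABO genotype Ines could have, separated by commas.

I^A I^A, I^A I^B, I^A i

For each candidate genotype of Ines, check whether crossing it with I^B I^B can produce every observed child phenotype.
  I^A I^A → possible child types {AB} ✓
  I^A I^B → possible child types {B, AB} ✓
  I^A i → possible child types {B, AB} ✓
  I^B I^B → possible child types {B} ✗
  I^B i → possible child types {B} ✗
  i i → possible child types {B} ✗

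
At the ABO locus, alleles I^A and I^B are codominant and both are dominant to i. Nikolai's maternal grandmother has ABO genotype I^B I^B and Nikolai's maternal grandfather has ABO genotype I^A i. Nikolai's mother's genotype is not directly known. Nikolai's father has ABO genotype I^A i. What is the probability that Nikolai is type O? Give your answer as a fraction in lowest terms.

Nikolai's mother's ABO genotype from I^B I^B × I^A i: 1/2 I^A I^B, 1/2 I^B i.
Crossing each possibility with the father I^A i and summing P(type O): 1/2·0 + 1/2·1/4 = 1/8.

1/8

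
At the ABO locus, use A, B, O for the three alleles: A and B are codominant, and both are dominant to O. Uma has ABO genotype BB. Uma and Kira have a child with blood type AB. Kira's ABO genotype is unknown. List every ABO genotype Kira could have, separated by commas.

For each candidate genotype of Kira, check whether crossing it with BB can produce every observed child phenotype.
  AA → possible child types {AB} ✓
  AB → possible child types {B, AB} ✓
  AO → possible child types {B, AB} ✓
  BB → possible child types {B} ✗
  BO → possible child types {B} ✗
  OO → possible child types {B} ✗

AA, AB, AO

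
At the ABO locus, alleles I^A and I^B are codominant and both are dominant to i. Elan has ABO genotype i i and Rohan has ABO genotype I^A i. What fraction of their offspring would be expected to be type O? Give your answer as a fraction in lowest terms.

1/2

ABO cross i i × I^A i → offspring phenotypes: 1/2 O, 1/2 A.
So P(type O) = 1/2.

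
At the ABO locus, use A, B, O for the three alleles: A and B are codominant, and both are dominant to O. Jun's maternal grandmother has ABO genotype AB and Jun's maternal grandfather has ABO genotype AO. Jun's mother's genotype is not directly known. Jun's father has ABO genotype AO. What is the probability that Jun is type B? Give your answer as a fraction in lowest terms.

Jun's mother's ABO genotype from AB × AO: 1/4 AA, 1/4 AB, 1/4 AO, 1/4 BO.
Crossing each possibility with the father AO and summing P(type B): 1/4·0 + 1/4·1/4 + 1/4·0 + 1/4·1/4 = 1/8.

1/8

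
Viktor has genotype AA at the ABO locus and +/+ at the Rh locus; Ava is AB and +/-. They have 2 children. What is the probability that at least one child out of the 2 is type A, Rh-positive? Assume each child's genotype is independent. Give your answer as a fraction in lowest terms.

ABO cross AA × AB → 1/2 A, 1/2 AB.
Rh cross +/+ × +/- → 1 Rh+; so P(type A, Rh-positive) = 1/2 × 1 = 1/2 per child.
P(none) = (1/2)^2 = 1/4; P(at least one) = 1 − 1/4 = 3/4.

3/4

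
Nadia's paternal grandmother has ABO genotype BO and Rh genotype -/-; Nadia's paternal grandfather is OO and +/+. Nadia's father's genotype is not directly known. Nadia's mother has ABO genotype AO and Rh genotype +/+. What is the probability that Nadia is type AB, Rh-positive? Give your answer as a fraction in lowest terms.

Nadia's father's ABO genotype from BO × OO: 1/2 BO, 1/2 OO.
Crossing each possibility with the mother AO and summing P(type AB): 1/2·1/4 + 1/2·0 = 1/8.
Similarly for Rh via the father's Rh distribution: P(Rh+) = 1.
Independent loci: 1/8 × 1 = 1/8.

1/8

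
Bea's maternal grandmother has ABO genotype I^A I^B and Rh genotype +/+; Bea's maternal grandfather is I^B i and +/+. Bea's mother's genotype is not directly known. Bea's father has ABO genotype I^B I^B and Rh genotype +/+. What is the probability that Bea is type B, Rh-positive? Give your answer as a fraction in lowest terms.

3/4

Bea's mother's ABO genotype from I^A I^B × I^B i: 1/4 I^A I^B, 1/4 I^A i, 1/4 I^B I^B, 1/4 I^B i.
Crossing each possibility with the father I^B I^B and summing P(type B): 1/4·1/2 + 1/4·1/2 + 1/4·1 + 1/4·1 = 3/4.
Similarly for Rh via the mother's Rh distribution: P(Rh+) = 1.
Independent loci: 3/4 × 1 = 3/4.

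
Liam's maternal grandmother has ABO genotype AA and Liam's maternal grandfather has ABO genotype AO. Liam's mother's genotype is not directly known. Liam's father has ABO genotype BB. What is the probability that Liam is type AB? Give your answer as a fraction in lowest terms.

Liam's mother's ABO genotype from AA × AO: 1/2 AA, 1/2 AO.
Crossing each possibility with the father BB and summing P(type AB): 1/2·1 + 1/2·1/2 = 3/4.

3/4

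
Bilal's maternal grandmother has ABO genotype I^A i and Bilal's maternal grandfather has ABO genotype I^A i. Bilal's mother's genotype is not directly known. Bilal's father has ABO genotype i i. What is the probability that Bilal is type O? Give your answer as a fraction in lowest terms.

Bilal's mother's ABO genotype from I^A i × I^A i: 1/4 I^A I^A, 1/2 I^A i, 1/4 i i.
Crossing each possibility with the father i i and summing P(type O): 1/4·0 + 1/2·1/2 + 1/4·1 = 1/2.

1/2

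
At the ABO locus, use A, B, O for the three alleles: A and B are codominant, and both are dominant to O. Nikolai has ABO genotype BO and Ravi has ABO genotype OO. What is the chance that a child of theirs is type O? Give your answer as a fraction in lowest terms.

ABO cross BO × OO → offspring phenotypes: 1/2 O, 1/2 B.
So P(type O) = 1/2.

1/2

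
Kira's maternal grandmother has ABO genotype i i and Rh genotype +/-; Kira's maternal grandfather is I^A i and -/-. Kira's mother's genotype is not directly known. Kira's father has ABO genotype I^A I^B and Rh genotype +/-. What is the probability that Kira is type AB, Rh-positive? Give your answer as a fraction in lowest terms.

Kira's mother's ABO genotype from i i × I^A i: 1/2 I^A i, 1/2 i i.
Crossing each possibility with the father I^A I^B and summing P(type AB): 1/2·1/4 + 1/2·0 = 1/8.
Similarly for Rh via the mother's Rh distribution: P(Rh+) = 5/8.
Independent loci: 1/8 × 5/8 = 5/64.

5/64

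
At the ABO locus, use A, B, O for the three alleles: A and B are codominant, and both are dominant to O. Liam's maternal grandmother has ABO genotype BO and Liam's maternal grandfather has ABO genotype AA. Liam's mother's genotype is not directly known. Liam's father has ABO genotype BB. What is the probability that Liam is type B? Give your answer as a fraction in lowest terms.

Liam's mother's ABO genotype from BO × AA: 1/2 AB, 1/2 AO.
Crossing each possibility with the father BB and summing P(type B): 1/2·1/2 + 1/2·1/2 = 1/2.

1/2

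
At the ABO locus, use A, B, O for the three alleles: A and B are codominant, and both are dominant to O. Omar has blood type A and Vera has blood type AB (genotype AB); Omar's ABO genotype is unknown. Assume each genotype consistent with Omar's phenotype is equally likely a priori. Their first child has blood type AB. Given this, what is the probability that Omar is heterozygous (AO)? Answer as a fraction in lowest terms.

1/3

Possible genotypes: Omar ∈ {AA, AO}; Vera ∈ {AB}.
Weight each parental genotype pair by prior × P(type-AB child):
  AA × AB: posterior weight 2/3.
  AO × AB: posterior weight 1/3.
Sum the posterior weight over pairs where Omar is AO: 1/3.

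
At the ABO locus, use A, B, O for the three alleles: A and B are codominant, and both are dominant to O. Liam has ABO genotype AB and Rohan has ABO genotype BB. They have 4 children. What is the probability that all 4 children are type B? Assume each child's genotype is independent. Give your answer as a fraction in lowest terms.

1/16

ABO cross AB × BB → 1/2 B, 1/2 AB.
So P(type B) = 1/2 per child.
All 4 independent: (1/2)^4 = 1/16.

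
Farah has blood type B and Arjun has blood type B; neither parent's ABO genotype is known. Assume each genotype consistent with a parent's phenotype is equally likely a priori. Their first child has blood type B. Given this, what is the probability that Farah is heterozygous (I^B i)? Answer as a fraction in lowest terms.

Possible genotypes: Farah ∈ {I^B I^B, I^B i}; Arjun ∈ {I^B I^B, I^B i}.
Weight each parental genotype pair by prior × P(type-B child):
  I^B I^B × I^B I^B: posterior weight 4/15.
  I^B I^B × I^B i: posterior weight 4/15.
  I^B i × I^B I^B: posterior weight 4/15.
  I^B i × I^B i: posterior weight 1/5.
Sum the posterior weight over pairs where Farah is I^B i: 7/15.

7/15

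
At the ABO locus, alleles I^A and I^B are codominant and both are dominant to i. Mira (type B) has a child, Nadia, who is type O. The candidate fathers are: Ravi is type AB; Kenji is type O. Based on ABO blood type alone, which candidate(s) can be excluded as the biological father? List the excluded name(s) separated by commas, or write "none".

Ravi

A candidate is excluded only if no genotype consistent with his phenotype could produce a type O child with a type B mother.
Ravi (type AB): no genotype consistent with that phenotype can produce a type-O child with a type-B mother.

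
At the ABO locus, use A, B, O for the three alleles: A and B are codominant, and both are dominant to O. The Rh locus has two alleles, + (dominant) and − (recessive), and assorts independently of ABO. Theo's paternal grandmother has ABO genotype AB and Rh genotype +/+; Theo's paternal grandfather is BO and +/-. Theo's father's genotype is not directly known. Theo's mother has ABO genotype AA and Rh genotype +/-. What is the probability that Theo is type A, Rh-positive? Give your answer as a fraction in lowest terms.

7/16

Theo's father's ABO genotype from AB × BO: 1/4 AB, 1/4 AO, 1/4 BB, 1/4 BO.
Crossing each possibility with the mother AA and summing P(type A): 1/4·1/2 + 1/4·1 + 1/4·0 + 1/4·1/2 = 1/2.
Similarly for Rh via the father's Rh distribution: P(Rh+) = 7/8.
Independent loci: 1/2 × 7/8 = 7/16.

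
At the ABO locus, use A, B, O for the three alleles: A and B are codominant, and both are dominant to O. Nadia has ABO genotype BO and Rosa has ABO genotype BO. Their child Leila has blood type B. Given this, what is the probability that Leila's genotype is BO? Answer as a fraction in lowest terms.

Cross BO × BO → 1/4 BB, 1/2 BO, 1/4 OO.
Type-B genotypes among offspring: BB (1/4), BO (1/2); total 3/4.
P(BO | type B) = (1/2) / (3/4) = 2/3.

2/3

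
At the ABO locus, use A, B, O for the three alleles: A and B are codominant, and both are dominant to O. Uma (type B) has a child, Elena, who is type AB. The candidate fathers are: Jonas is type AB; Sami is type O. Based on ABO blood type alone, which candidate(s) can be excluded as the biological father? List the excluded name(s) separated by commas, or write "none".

Sami

A candidate is excluded only if no genotype consistent with his phenotype could produce a type AB child with a type B mother.
Sami (type O): no genotype consistent with that phenotype can produce a type-AB child with a type-B mother.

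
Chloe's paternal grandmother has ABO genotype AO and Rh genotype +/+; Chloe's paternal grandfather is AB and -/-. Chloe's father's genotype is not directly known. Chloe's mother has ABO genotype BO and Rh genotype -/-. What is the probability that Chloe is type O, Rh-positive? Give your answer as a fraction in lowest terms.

1/16

Chloe's father's ABO genotype from AO × AB: 1/4 AA, 1/4 AB, 1/4 AO, 1/4 BO.
Crossing each possibility with the mother BO and summing P(type O): 1/4·0 + 1/4·0 + 1/4·1/4 + 1/4·1/4 = 1/8.
Similarly for Rh via the father's Rh distribution: P(Rh+) = 1/2.
Independent loci: 1/8 × 1/2 = 1/16.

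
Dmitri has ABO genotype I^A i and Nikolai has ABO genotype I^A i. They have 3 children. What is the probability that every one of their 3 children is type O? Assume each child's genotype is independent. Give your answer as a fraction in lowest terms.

1/64

ABO cross I^A i × I^A i → 1/4 O, 3/4 A.
So P(type O) = 1/4 per child.
All 3 independent: (1/4)^3 = 1/64.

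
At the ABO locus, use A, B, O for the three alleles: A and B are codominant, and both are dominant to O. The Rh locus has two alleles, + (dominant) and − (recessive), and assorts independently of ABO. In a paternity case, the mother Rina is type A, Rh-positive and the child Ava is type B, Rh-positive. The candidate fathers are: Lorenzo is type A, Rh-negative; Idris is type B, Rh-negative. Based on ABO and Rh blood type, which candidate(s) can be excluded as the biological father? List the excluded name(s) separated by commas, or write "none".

Lorenzo

A candidate is excluded only if no genotype consistent with his phenotype could produce a type B, Rh-positive child with a type A, Rh-positive mother.
Lorenzo (type A, Rh-): no genotype consistent with that phenotype can produce a type-B Rh+ child with a type-A mother.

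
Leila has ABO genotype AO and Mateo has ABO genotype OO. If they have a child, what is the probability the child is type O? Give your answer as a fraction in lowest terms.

1/2

ABO cross AO × OO → offspring phenotypes: 1/2 O, 1/2 A.
So P(type O) = 1/2.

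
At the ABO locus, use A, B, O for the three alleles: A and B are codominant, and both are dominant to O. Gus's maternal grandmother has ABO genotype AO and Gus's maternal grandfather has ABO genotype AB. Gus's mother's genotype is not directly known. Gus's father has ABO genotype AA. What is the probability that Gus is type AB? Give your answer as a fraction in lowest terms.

1/4

Gus's mother's ABO genotype from AO × AB: 1/4 AA, 1/4 AB, 1/4 AO, 1/4 BO.
Crossing each possibility with the father AA and summing P(type AB): 1/4·0 + 1/4·1/2 + 1/4·0 + 1/4·1/2 = 1/4.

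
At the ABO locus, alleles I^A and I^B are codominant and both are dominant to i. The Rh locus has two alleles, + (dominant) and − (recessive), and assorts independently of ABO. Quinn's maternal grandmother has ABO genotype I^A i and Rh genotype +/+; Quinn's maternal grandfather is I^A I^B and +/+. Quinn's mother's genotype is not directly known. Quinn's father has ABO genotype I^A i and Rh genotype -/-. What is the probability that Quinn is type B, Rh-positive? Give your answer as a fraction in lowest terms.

1/8

Quinn's mother's ABO genotype from I^A i × I^A I^B: 1/4 I^A I^A, 1/4 I^A I^B, 1/4 I^A i, 1/4 I^B i.
Crossing each possibility with the father I^A i and summing P(type B): 1/4·0 + 1/4·1/4 + 1/4·0 + 1/4·1/4 = 1/8.
Similarly for Rh via the mother's Rh distribution: P(Rh+) = 1.
Independent loci: 1/8 × 1 = 1/8.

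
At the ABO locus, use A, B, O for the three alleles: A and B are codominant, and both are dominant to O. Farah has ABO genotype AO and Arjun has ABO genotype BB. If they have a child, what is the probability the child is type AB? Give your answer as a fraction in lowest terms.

1/2

ABO cross AO × BB → offspring phenotypes: 1/2 B, 1/2 AB.
So P(type AB) = 1/2.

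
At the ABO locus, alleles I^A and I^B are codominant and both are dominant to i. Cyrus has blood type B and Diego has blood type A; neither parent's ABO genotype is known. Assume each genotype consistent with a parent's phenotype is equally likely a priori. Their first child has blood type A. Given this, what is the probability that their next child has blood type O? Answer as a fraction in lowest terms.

Possible genotypes: Cyrus ∈ {I^B I^B, I^B i}; Diego ∈ {I^A I^A, I^A i}.
Weight each parental genotype pair by prior × P(type-A child):
  I^B i × I^A I^A: posterior weight 2/3; P(next child type O) = 0.
  I^B i × I^A i: posterior weight 1/3; P(next child type O) = 1/4.
Weighted sum = 1/12.

1/12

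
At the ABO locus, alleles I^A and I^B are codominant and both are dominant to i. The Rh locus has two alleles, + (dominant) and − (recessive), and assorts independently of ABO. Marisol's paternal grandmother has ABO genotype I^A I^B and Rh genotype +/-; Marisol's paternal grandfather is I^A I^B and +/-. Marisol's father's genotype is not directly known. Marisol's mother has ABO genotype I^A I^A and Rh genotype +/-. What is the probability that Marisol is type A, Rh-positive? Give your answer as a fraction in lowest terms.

Marisol's father's ABO genotype from I^A I^B × I^A I^B: 1/4 I^A I^A, 1/2 I^A I^B, 1/4 I^B I^B.
Crossing each possibility with the mother I^A I^A and summing P(type A): 1/4·1 + 1/2·1/2 + 1/4·0 = 1/2.
Similarly for Rh via the father's Rh distribution: P(Rh+) = 3/4.
Independent loci: 1/2 × 3/4 = 3/8.

3/8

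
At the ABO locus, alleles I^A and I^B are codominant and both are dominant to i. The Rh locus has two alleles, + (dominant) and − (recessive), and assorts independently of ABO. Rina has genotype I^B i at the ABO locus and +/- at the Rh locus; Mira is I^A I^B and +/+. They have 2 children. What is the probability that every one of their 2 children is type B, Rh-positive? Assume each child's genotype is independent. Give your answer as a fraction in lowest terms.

1/4

ABO cross I^B i × I^A I^B → 1/4 A, 1/2 B, 1/4 AB.
Rh cross +/- × +/+ → 1 Rh+; so P(type B, Rh-positive) = 1/2 × 1 = 1/2 per child.
All 2 independent: (1/2)^2 = 1/4.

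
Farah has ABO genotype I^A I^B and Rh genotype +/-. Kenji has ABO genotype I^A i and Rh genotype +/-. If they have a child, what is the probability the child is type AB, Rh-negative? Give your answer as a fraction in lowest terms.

ABO cross I^A I^B × I^A i → offspring phenotypes: 1/2 A, 1/4 B, 1/4 AB.
Rh cross +/- × +/- → 3/4 Rh+, 1/4 Rh-.
Independent loci: P(type AB, Rh-negative) = 1/4 × 1/4 = 1/16.

1/16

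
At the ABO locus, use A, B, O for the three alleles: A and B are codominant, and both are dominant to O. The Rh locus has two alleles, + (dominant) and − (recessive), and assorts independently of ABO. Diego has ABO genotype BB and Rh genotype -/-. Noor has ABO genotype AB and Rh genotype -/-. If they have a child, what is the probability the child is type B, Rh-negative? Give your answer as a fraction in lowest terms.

ABO cross BB × AB → offspring phenotypes: 1/2 B, 1/2 AB.
Rh cross -/- × -/- → 1 Rh-.
Independent loci: P(type B, Rh-negative) = 1/2 × 1 = 1/2.

1/2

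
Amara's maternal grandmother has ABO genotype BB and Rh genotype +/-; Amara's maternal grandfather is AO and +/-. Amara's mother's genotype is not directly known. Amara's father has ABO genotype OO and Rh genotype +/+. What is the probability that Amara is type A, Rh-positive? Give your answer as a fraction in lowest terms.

Amara's mother's ABO genotype from BB × AO: 1/2 AB, 1/2 BO.
Crossing each possibility with the father OO and summing P(type A): 1/2·1/2 + 1/2·0 = 1/4.
Similarly for Rh via the mother's Rh distribution: P(Rh+) = 1.
Independent loci: 1/4 × 1 = 1/4.

1/4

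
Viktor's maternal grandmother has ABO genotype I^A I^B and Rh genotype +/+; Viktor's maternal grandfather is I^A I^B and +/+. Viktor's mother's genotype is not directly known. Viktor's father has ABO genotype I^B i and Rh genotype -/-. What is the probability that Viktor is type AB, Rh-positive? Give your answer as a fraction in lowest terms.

Viktor's mother's ABO genotype from I^A I^B × I^A I^B: 1/4 I^A I^A, 1/2 I^A I^B, 1/4 I^B I^B.
Crossing each possibility with the father I^B i and summing P(type AB): 1/4·1/2 + 1/2·1/4 + 1/4·0 = 1/4.
Similarly for Rh via the mother's Rh distribution: P(Rh+) = 1.
Independent loci: 1/4 × 1 = 1/4.

1/4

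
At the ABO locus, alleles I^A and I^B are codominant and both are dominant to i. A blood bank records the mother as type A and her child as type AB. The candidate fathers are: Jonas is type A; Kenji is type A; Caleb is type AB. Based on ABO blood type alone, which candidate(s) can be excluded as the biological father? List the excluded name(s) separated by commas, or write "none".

A candidate is excluded only if no genotype consistent with his phenotype could produce a type AB child with a type A mother.
Jonas (type A): no genotype consistent with that phenotype can produce a type-AB child with a type-A mother.
Kenji (type A): no genotype consistent with that phenotype can produce a type-AB child with a type-A mother.

Jonas, Kenji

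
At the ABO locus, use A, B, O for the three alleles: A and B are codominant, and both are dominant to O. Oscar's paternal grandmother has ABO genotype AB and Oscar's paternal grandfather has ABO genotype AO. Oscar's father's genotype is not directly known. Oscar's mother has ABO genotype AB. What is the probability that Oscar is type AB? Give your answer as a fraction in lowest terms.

3/8

Oscar's father's ABO genotype from AB × AO: 1/4 AA, 1/4 AB, 1/4 AO, 1/4 BO.
Crossing each possibility with the mother AB and summing P(type AB): 1/4·1/2 + 1/4·1/2 + 1/4·1/4 + 1/4·1/4 = 3/8.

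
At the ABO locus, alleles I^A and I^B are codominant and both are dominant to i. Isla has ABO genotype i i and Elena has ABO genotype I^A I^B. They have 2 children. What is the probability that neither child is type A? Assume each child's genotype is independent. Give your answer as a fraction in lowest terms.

ABO cross i i × I^A I^B → 1/2 A, 1/2 B.
So P(type A) = 1/2 per child.
P(not type A) = 1/2 for one child; (1/2)^2 = 1/4.

1/4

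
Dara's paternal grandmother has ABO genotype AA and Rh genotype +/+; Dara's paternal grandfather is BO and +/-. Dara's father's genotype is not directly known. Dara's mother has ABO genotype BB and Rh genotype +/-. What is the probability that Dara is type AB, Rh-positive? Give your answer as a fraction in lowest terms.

Dara's father's ABO genotype from AA × BO: 1/2 AB, 1/2 AO.
Crossing each possibility with the mother BB and summing P(type AB): 1/2·1/2 + 1/2·1/2 = 1/2.
Similarly for Rh via the father's Rh distribution: P(Rh+) = 7/8.
Independent loci: 1/2 × 7/8 = 7/16.

7/16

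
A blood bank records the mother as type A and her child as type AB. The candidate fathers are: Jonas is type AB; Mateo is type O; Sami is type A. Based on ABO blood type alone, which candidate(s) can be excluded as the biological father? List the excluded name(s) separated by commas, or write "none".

A candidate is excluded only if no genotype consistent with his phenotype could produce a type AB child with a type A mother.
Mateo (type O): no genotype consistent with that phenotype can produce a type-AB child with a type-A mother.
Sami (type A): no genotype consistent with that phenotype can produce a type-AB child with a type-A mother.

Mateo, Sami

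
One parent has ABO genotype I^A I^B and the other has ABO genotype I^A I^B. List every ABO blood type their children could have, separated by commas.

Gametes from I^A I^B × I^A I^B give offspring ABO genotypes I^A I^A, I^A I^B, I^B I^B, i.e. phenotypes A, B, AB.

A, B, AB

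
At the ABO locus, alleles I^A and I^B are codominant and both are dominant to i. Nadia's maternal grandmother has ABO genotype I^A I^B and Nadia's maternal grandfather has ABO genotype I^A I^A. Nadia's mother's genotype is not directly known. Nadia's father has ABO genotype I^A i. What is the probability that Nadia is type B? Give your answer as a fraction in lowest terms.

Nadia's mother's ABO genotype from I^A I^B × I^A I^A: 1/2 I^A I^A, 1/2 I^A I^B.
Crossing each possibility with the father I^A i and summing P(type B): 1/2·0 + 1/2·1/4 = 1/8.

1/8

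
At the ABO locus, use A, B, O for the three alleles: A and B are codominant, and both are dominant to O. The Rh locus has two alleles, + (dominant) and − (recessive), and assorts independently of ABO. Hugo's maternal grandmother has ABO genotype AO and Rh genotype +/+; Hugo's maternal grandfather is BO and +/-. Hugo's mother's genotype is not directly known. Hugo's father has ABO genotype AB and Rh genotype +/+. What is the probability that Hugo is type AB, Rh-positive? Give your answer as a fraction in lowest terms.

Hugo's mother's ABO genotype from AO × BO: 1/4 AB, 1/4 AO, 1/4 BO, 1/4 OO.
Crossing each possibility with the father AB and summing P(type AB): 1/4·1/2 + 1/4·1/4 + 1/4·1/4 + 1/4·0 = 1/4.
Similarly for Rh via the mother's Rh distribution: P(Rh+) = 1.
Independent loci: 1/4 × 1 = 1/4.

1/4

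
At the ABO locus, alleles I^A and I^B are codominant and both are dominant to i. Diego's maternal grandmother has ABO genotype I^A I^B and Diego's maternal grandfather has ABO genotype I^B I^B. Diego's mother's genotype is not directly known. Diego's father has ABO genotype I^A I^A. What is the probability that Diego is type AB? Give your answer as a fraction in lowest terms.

Diego's mother's ABO genotype from I^A I^B × I^B I^B: 1/2 I^A I^B, 1/2 I^B I^B.
Crossing each possibility with the father I^A I^A and summing P(type AB): 1/2·1/2 + 1/2·1 = 3/4.

3/4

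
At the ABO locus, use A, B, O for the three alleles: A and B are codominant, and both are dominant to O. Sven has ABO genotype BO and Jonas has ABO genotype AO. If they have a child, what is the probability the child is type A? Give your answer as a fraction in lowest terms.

1/4

ABO cross BO × AO → offspring phenotypes: 1/4 O, 1/4 A, 1/4 B, 1/4 AB.
So P(type A) = 1/4.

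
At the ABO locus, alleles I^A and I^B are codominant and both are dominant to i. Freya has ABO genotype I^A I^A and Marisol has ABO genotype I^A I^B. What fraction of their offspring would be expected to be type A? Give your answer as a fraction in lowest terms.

1/2

ABO cross I^A I^A × I^A I^B → offspring phenotypes: 1/2 A, 1/2 AB.
So P(type A) = 1/2.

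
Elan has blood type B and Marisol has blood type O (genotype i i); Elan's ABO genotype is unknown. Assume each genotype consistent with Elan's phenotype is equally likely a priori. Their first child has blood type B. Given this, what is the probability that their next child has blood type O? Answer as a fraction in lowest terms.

Possible genotypes: Elan ∈ {I^B I^B, I^B i}; Marisol ∈ {i i}.
Weight each parental genotype pair by prior × P(type-B child):
  I^B I^B × i i: posterior weight 2/3; P(next child type O) = 0.
  I^B i × i i: posterior weight 1/3; P(next child type O) = 1/2.
Weighted sum = 1/6.

1/6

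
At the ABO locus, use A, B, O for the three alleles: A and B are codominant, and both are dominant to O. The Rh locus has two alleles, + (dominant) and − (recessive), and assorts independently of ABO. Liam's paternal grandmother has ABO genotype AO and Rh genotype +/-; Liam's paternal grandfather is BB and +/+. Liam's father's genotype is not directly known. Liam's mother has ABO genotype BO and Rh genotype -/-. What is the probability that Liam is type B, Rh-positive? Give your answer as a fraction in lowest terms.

Liam's father's ABO genotype from AO × BB: 1/2 AB, 1/2 BO.
Crossing each possibility with the mother BO and summing P(type B): 1/2·1/2 + 1/2·3/4 = 5/8.
Similarly for Rh via the father's Rh distribution: P(Rh+) = 3/4.
Independent loci: 5/8 × 3/4 = 15/32.

15/32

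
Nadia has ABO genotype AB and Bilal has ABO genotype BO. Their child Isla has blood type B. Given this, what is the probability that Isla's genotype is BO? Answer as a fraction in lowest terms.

Cross AB × BO → 1/4 AB, 1/4 AO, 1/4 BB, 1/4 BO.
Type-B genotypes among offspring: BB (1/4), BO (1/4); total 1/2.
P(BO | type B) = (1/4) / (1/2) = 1/2.

1/2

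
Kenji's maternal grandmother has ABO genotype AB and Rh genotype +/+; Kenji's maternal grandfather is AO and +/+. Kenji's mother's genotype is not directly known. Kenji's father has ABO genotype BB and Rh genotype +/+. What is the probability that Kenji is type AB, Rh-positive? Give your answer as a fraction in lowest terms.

1/2

Kenji's mother's ABO genotype from AB × AO: 1/4 AA, 1/4 AB, 1/4 AO, 1/4 BO.
Crossing each possibility with the father BB and summing P(type AB): 1/4·1 + 1/4·1/2 + 1/4·1/2 + 1/4·0 = 1/2.
Similarly for Rh via the mother's Rh distribution: P(Rh+) = 1.
Independent loci: 1/2 × 1 = 1/2.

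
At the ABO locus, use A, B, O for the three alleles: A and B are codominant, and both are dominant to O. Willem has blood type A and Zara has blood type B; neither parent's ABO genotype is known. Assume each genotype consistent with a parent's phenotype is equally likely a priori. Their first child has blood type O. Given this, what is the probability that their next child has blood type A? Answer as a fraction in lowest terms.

Possible genotypes: Willem ∈ {AA, AO}; Zara ∈ {BB, BO}.
Weight each parental genotype pair by prior × P(type-O child):
  AO × BO: posterior weight 1; P(next child type A) = 1/4.
Weighted sum = 1/4.

1/4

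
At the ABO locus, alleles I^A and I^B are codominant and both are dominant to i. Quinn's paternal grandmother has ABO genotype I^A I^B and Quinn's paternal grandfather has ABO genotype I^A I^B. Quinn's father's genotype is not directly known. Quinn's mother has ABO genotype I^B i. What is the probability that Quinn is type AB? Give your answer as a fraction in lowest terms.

Quinn's father's ABO genotype from I^A I^B × I^A I^B: 1/4 I^A I^A, 1/2 I^A I^B, 1/4 I^B I^B.
Crossing each possibility with the mother I^B i and summing P(type AB): 1/4·1/2 + 1/2·1/4 + 1/4·0 = 1/4.

1/4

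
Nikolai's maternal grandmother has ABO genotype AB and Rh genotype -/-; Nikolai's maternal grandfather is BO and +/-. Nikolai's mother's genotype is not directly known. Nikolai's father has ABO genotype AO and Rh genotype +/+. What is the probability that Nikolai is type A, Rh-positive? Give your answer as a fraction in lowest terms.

Nikolai's mother's ABO genotype from AB × BO: 1/4 AB, 1/4 AO, 1/4 BB, 1/4 BO.
Crossing each possibility with the father AO and summing P(type A): 1/4·1/2 + 1/4·3/4 + 1/4·0 + 1/4·1/4 = 3/8.
Similarly for Rh via the mother's Rh distribution: P(Rh+) = 1.
Independent loci: 3/8 × 1 = 3/8.

3/8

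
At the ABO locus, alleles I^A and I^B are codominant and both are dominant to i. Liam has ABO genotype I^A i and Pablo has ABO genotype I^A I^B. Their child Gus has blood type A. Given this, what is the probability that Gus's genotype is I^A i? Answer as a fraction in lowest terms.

1/2

Cross I^A i × I^A I^B → 1/4 I^A I^A, 1/4 I^A I^B, 1/4 I^A i, 1/4 I^B i.
Type-A genotypes among offspring: I^A I^A (1/4), I^A i (1/4); total 1/2.
P(I^A i | type A) = (1/4) / (1/2) = 1/2.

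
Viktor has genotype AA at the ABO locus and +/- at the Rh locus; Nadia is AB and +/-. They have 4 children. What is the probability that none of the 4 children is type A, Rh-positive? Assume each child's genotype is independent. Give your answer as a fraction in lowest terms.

ABO cross AA × AB → 1/2 A, 1/2 AB.
Rh cross +/- × +/- → 3/4 Rh+, 1/4 Rh-; so P(type A, Rh-positive) = 1/2 × 3/4 = 3/8 per child.
P(not type A, Rh-positive) = 5/8 for one child; (5/8)^4 = 625/4096.

625/4096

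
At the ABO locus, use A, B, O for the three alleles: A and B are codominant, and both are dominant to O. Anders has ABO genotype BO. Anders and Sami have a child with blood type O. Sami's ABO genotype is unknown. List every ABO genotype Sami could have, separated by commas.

AO, BO, OO

For each candidate genotype of Sami, check whether crossing it with BO can produce every observed child phenotype.
  AA → possible child types {A, AB} ✗
  AB → possible child types {A, B, AB} ✗
  AO → possible child types {O, A, B, AB} ✓
  BB → possible child types {B} ✗
  BO → possible child types {O, B} ✓
  OO → possible child types {O, B} ✓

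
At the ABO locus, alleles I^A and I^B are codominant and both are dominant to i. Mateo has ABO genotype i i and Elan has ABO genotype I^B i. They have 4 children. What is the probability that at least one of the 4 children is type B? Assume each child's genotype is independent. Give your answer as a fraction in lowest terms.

ABO cross i i × I^B i → 1/2 O, 1/2 B.
So P(type B) = 1/2 per child.
P(none) = (1/2)^4 = 1/16; P(at least one) = 1 − 1/16 = 15/16.

15/16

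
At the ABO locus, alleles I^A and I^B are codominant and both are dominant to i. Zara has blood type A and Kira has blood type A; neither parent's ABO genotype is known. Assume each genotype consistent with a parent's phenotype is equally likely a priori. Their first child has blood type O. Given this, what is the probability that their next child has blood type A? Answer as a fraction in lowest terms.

3/4

Possible genotypes: Zara ∈ {I^A I^A, I^A i}; Kira ∈ {I^A I^A, I^A i}.
Weight each parental genotype pair by prior × P(type-O child):
  I^A i × I^A i: posterior weight 1; P(next child type A) = 3/4.
Weighted sum = 3/4.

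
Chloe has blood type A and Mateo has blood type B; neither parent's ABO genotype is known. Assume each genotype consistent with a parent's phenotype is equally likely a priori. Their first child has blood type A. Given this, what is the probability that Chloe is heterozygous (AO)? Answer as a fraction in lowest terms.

Possible genotypes: Chloe ∈ {AA, AO}; Mateo ∈ {BB, BO}.
Weight each parental genotype pair by prior × P(type-A child):
  AA × BO: posterior weight 2/3.
  AO × BO: posterior weight 1/3.
Sum the posterior weight over pairs where Chloe is AO: 1/3.

1/3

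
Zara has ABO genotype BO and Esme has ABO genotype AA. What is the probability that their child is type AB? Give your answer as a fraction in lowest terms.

ABO cross BO × AA → offspring phenotypes: 1/2 A, 1/2 AB.
So P(type AB) = 1/2.

1/2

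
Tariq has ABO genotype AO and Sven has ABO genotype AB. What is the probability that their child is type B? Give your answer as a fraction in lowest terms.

1/4

ABO cross AO × AB → offspring phenotypes: 1/2 A, 1/4 B, 1/4 AB.
So P(type B) = 1/4.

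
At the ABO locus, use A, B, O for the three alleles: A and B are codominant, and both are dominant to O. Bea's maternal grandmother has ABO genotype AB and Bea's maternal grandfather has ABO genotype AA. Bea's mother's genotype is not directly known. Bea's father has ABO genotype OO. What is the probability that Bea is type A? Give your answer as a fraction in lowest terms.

Bea's mother's ABO genotype from AB × AA: 1/2 AA, 1/2 AB.
Crossing each possibility with the father OO and summing P(type A): 1/2·1 + 1/2·1/2 = 3/4.

3/4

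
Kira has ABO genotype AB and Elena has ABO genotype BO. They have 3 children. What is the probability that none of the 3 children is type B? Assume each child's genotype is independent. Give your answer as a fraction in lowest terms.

ABO cross AB × BO → 1/4 A, 1/2 B, 1/4 AB.
So P(type B) = 1/2 per child.
P(not type B) = 1/2 for one child; (1/2)^3 = 1/8.

1/8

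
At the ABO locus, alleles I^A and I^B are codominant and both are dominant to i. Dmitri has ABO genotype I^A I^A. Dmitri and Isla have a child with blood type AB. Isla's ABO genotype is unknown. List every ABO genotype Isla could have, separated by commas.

For each candidate genotype of Isla, check whether crossing it with I^A I^A can produce every observed child phenotype.
  I^A I^A → possible child types {A} ✗
  I^A I^B → possible child types {A, AB} ✓
  I^A i → possible child types {A} ✗
  I^B I^B → possible child types {AB} ✓
  I^B i → possible child types {A, AB} ✓
  i i → possible child types {A} ✗

I^A I^B, I^B I^B, I^B i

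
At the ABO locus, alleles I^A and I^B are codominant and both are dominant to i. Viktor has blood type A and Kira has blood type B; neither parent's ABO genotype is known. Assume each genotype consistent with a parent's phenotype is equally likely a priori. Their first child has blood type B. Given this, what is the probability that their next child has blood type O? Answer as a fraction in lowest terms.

Possible genotypes: Viktor ∈ {I^A I^A, I^A i}; Kira ∈ {I^B I^B, I^B i}.
Weight each parental genotype pair by prior × P(type-B child):
  I^A i × I^B I^B: posterior weight 2/3; P(next child type O) = 0.
  I^A i × I^B i: posterior weight 1/3; P(next child type O) = 1/4.
Weighted sum = 1/12.

1/12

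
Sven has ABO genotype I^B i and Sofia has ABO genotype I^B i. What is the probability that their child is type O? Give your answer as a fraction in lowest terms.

ABO cross I^B i × I^B i → offspring phenotypes: 1/4 O, 3/4 B.
So P(type O) = 1/4.

1/4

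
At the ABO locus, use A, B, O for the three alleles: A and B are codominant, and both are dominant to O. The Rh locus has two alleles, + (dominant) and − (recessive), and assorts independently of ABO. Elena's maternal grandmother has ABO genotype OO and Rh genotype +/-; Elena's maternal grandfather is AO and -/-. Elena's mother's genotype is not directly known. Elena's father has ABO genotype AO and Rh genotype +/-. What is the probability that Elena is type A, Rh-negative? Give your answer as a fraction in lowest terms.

Elena's mother's ABO genotype from OO × AO: 1/2 AO, 1/2 OO.
Crossing each possibility with the father AO and summing P(type A): 1/2·3/4 + 1/2·1/2 = 5/8.
Similarly for Rh via the mother's Rh distribution: P(Rh-) = 3/8.
Independent loci: 5/8 × 3/8 = 15/64.

15/64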